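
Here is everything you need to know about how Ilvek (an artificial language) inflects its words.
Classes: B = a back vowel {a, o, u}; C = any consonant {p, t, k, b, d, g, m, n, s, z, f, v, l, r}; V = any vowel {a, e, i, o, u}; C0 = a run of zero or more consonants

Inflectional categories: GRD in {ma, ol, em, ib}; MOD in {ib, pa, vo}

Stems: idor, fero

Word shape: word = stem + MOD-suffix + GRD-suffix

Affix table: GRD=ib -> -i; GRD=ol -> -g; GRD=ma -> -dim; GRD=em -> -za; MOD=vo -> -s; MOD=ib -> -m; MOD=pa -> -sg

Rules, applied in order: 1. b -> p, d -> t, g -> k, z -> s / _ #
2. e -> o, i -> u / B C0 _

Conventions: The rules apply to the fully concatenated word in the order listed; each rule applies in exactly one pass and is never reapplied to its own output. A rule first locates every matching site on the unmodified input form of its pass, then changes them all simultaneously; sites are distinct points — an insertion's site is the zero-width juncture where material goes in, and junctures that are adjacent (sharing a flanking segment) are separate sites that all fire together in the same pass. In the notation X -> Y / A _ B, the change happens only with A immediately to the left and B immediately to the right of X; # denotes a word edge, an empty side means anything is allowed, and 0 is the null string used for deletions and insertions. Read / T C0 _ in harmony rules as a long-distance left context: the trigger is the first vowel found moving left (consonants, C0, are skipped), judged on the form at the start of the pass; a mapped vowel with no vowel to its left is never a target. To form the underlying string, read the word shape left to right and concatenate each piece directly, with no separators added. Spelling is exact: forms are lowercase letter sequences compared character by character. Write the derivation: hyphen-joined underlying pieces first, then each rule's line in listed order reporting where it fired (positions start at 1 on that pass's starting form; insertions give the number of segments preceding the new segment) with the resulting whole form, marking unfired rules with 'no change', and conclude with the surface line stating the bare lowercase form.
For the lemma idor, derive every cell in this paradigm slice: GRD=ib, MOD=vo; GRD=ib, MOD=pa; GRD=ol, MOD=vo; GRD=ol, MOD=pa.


cell GRD=ib, MOD=vo:
underlying: idor-s-i
1. b -> p, d -> t, g -> k, z -> s / _ #: no change
2. e -> o, i -> u / B C0 _: fires at position(s) 6: idorsu
surface: idorsu

cell GRD=ib, MOD=pa:
underlying: idor-sg-i
1. b -> p, d -> t, g -> k, z -> s / _ #: no change
2. e -> o, i -> u / B C0 _: fires at position(s) 7: idorsgu
surface: idorsgu

cell GRD=ol, MOD=vo:
underlying: idor-s-g
1. b -> p, d -> t, g -> k, z -> s / _ #: fires at position(s) 6: idorsk
2. e -> o, i -> u / B C0 _: no change
surface: idorsk

cell GRD=ol, MOD=pa:
underlying: idor-sg-g
1. b -> p, d -> t, g -> k, z -> s / _ #: fires at position(s) 7: idorsgk
2. e -> o, i -> u / B C0 _: no change
surface: idorsgk


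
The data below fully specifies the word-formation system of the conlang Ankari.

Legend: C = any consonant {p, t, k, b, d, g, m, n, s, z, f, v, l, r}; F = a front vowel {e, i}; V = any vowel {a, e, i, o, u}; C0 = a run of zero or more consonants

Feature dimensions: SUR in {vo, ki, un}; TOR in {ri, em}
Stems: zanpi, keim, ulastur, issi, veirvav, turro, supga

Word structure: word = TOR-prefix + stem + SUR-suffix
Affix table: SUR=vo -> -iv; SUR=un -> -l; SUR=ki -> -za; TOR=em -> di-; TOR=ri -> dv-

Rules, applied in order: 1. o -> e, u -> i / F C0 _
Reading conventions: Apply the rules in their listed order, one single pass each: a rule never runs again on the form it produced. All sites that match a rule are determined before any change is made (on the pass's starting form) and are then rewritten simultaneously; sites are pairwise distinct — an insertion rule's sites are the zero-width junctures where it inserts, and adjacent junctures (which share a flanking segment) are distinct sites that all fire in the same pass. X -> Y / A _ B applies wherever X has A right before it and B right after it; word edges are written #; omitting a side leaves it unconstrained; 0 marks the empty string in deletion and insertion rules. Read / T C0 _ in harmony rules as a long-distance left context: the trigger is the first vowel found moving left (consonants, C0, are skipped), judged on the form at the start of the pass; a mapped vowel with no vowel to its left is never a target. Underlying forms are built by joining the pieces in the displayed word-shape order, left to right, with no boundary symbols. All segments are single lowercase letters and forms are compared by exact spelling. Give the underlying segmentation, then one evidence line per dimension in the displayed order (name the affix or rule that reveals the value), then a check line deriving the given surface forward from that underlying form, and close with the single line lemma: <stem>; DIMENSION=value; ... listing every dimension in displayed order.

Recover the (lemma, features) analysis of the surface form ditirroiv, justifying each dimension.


underlying: di-turro-iv
SUR=vo - signalled by the affix -iv
TOR=em - signalled by the affix di-
check: diturroiv -> ditirroiv
lemma: turro; SUR=vo; TOR=em


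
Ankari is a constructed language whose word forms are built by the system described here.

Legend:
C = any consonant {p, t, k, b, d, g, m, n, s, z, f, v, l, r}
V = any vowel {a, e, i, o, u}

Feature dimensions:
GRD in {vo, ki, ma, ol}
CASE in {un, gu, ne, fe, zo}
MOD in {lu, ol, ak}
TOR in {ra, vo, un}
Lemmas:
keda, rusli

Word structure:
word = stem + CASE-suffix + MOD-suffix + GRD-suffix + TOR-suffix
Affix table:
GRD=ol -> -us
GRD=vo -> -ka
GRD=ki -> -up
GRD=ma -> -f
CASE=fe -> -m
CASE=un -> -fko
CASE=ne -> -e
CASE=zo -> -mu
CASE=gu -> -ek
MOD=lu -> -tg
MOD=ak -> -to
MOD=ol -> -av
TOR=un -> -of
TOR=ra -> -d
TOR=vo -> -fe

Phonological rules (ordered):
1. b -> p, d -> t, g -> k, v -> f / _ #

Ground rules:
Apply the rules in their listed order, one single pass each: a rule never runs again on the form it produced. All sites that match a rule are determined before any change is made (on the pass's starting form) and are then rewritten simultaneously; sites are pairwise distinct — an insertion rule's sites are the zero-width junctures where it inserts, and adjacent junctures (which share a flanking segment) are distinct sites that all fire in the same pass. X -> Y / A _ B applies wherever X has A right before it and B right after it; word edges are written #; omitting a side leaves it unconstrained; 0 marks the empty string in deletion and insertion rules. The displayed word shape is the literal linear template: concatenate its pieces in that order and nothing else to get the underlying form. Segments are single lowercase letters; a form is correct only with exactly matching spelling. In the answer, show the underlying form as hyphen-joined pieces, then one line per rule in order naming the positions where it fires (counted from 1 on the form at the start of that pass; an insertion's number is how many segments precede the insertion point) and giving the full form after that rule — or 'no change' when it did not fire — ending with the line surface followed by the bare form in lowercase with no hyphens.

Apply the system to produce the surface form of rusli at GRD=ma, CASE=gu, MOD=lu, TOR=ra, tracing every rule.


underlying: rusli-ek-tg-f-d
1. b -> p, d -> t, g -> k, v -> f / _ #: fires at position(s) 11: rusliektgft
surface: rusliektgft


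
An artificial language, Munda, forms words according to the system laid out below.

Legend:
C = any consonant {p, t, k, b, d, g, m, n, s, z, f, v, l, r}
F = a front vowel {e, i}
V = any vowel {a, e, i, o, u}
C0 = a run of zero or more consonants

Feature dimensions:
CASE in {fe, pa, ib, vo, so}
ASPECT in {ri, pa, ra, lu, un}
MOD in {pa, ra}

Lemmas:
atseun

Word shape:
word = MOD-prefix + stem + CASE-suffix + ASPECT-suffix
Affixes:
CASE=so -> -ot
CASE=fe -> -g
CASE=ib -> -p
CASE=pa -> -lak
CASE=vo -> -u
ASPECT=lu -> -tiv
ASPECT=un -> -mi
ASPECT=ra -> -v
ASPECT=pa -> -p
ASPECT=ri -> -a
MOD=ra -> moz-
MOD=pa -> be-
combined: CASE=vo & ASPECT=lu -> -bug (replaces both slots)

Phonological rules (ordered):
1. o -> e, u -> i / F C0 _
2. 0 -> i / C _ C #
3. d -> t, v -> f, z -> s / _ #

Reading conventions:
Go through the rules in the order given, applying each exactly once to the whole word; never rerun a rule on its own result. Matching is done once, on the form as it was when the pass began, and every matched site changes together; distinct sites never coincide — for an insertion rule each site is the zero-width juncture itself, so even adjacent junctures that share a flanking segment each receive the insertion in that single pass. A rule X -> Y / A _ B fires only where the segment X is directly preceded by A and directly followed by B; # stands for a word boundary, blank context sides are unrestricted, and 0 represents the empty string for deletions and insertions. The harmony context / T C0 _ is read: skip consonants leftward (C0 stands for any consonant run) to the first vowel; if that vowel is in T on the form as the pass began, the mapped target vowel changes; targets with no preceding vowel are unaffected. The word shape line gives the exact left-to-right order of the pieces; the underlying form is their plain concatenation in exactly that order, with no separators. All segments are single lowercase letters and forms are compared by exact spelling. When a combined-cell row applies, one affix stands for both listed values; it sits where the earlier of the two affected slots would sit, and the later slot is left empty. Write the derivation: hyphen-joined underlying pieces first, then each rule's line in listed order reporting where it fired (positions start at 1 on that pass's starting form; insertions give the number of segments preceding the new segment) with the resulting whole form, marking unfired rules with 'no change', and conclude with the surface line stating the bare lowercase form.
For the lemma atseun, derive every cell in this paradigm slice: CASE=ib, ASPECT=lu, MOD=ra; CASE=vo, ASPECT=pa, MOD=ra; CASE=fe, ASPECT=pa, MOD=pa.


cell CASE=ib, ASPECT=lu, MOD=ra:
underlying: moz-atseun-p-tiv
1. o -> e, u -> i / F C0 _: fires at position(s) 8: mozatseinptiv
2. 0 -> i / C _ C #: no change
3. d -> t, v -> f, z -> s / _ #: fires at position(s) 13: mozatseinptif
surface: mozatseinptif

cell CASE=vo, ASPECT=pa, MOD=ra:
underlying: moz-atseun-u-p
1. o -> e, u -> i / F C0 _: fires at position(s) 8: mozatseinup
2. 0 -> i / C _ C #: no change
3. d -> t, v -> f, z -> s / _ #: no change
surface: mozatseinup

cell CASE=fe, ASPECT=pa, MOD=pa:
underlying: be-atseun-g-p
1. o -> e, u -> i / F C0 _: fires at position(s) 7: beatseingp
2. 0 -> i / C _ C #: inserts after position(s) 9: beatseingip
3. d -> t, v -> f, z -> s / _ #: no change
surface: beatseingip


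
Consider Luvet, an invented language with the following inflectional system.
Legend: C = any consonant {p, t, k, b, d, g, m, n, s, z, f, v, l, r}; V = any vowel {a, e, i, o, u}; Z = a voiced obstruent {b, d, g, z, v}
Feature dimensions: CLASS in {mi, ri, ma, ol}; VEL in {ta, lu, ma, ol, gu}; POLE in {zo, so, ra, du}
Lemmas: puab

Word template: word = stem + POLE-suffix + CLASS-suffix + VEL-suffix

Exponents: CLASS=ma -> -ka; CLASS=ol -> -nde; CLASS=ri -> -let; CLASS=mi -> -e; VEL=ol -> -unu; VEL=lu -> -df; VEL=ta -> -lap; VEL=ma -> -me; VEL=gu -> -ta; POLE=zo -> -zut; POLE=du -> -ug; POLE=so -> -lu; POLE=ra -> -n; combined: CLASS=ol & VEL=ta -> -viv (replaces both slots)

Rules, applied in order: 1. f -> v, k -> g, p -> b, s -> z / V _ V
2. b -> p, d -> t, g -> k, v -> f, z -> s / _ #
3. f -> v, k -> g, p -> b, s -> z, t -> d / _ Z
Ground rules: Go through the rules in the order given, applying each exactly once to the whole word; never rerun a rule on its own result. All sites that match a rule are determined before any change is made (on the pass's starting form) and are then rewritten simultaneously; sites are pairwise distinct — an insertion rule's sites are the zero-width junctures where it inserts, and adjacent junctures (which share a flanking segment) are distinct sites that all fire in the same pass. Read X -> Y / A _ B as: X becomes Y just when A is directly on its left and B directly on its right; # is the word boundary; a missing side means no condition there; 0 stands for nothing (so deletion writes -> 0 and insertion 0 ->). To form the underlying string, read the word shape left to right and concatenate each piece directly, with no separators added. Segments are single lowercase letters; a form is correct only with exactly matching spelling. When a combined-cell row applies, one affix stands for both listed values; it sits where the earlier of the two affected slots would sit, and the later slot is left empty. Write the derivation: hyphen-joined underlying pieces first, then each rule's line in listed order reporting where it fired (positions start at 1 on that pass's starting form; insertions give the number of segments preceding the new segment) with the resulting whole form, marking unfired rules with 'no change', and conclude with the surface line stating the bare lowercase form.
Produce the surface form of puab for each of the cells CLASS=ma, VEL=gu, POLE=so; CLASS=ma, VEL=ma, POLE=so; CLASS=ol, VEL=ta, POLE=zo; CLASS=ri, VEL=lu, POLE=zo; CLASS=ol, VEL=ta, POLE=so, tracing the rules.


cell CLASS=ma, VEL=gu, POLE=so:
underlying: puab-lu-ka-ta
1. f -> v, k -> g, p -> b, s -> z / V _ V: fires at position(s) 7: puablugata
2. b -> p, d -> t, g -> k, v -> f, z -> s / _ #: no change
3. f -> v, k -> g, p -> b, s -> z, t -> d / _ Z: no change
surface: puablugata

cell CLASS=ma, VEL=ma, POLE=so:
underlying: puab-lu-ka-me
1. f -> v, k -> g, p -> b, s -> z / V _ V: fires at position(s) 7: puablugame
2. b -> p, d -> t, g -> k, v -> f, z -> s / _ #: no change
3. f -> v, k -> g, p -> b, s -> z, t -> d / _ Z: no change
surface: puablugame

cell CLASS=ol, VEL=ta, POLE=zo:
underlying: puab-zut-viv
1. f -> v, k -> g, p -> b, s -> z / V _ V: no change
2. b -> p, d -> t, g -> k, v -> f, z -> s / _ #: fires at position(s) 10: puabzutvif
3. f -> v, k -> g, p -> b, s -> z, t -> d / _ Z: fires at position(s) 7: puabzudvif
surface: puabzudvif

cell CLASS=ri, VEL=lu, POLE=zo:
underlying: puab-zut-let-df
1. f -> v, k -> g, p -> b, s -> z / V _ V: no change
2. b -> p, d -> t, g -> k, v -> f, z -> s / _ #: no change
3. f -> v, k -> g, p -> b, s -> z, t -> d / _ Z: fires at position(s) 10: puabzutleddf
surface: puabzutleddf

cell CLASS=ol, VEL=ta, POLE=so:
underlying: puab-lu-viv
1. f -> v, k -> g, p -> b, s -> z / V _ V: no change
2. b -> p, d -> t, g -> k, v -> f, z -> s / _ #: fires at position(s) 9: puabluvif
3. f -> v, k -> g, p -> b, s -> z, t -> d / _ Z: no change
surface: puabluvif


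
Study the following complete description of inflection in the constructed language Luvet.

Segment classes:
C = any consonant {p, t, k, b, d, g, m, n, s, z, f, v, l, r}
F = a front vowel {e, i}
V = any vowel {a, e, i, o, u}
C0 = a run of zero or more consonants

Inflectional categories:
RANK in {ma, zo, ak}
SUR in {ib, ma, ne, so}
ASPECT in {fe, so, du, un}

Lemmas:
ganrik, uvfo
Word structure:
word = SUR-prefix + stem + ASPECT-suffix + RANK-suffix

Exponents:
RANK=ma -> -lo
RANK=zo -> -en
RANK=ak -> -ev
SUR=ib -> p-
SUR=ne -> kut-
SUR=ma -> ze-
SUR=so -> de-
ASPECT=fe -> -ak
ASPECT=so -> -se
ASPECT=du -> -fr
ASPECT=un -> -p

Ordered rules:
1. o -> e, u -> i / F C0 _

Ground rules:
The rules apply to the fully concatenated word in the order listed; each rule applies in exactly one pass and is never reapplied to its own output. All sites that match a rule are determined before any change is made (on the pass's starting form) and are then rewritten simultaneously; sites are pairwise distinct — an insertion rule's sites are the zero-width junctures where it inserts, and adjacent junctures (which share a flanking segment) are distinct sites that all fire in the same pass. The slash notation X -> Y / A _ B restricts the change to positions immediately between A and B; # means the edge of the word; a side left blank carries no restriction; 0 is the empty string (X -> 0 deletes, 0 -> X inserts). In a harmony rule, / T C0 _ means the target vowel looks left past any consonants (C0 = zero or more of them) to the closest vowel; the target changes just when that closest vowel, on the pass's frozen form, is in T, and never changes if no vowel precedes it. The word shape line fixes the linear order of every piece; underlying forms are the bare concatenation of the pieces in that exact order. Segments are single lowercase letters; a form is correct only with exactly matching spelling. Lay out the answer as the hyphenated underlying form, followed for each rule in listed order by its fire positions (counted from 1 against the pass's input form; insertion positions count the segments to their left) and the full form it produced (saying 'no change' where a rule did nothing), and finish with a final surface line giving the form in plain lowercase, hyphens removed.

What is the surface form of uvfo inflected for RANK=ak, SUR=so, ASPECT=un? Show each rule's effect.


underlying: de-uvfo-p-ev
1. o -> e, u -> i / F C0 _: fires at position(s) 3: deivfopev
surface: deivfopev


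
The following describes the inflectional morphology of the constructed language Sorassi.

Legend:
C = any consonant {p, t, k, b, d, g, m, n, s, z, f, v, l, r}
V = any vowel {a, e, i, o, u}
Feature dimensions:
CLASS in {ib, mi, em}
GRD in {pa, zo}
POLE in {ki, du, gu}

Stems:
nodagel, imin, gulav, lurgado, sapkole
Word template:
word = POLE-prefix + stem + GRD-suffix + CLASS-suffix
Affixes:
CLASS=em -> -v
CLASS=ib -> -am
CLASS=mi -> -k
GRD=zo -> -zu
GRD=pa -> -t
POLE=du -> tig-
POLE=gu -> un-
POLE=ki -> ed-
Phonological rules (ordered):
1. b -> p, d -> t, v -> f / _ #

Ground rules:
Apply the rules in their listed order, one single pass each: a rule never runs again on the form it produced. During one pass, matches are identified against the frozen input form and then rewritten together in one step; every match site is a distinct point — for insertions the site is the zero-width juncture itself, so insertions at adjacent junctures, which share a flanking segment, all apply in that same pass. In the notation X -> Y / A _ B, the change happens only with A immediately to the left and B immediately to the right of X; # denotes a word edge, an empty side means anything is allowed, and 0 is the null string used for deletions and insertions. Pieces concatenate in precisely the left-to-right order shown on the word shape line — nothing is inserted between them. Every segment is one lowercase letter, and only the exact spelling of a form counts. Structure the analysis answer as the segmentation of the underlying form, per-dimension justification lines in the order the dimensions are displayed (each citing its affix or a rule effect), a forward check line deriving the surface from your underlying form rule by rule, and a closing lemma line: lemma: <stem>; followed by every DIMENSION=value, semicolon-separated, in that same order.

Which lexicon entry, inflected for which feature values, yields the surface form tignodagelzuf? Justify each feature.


underlying: tig-nodagel-zu-v
CLASS=em - signalled by the affix -v
GRD=zo - signalled by the affix -zu
POLE=du - signalled by the affix tig-
check: tignodagelzuv -> tignodagelzuf
lemma: nodagel; CLASS=em; GRD=zo; POLE=du


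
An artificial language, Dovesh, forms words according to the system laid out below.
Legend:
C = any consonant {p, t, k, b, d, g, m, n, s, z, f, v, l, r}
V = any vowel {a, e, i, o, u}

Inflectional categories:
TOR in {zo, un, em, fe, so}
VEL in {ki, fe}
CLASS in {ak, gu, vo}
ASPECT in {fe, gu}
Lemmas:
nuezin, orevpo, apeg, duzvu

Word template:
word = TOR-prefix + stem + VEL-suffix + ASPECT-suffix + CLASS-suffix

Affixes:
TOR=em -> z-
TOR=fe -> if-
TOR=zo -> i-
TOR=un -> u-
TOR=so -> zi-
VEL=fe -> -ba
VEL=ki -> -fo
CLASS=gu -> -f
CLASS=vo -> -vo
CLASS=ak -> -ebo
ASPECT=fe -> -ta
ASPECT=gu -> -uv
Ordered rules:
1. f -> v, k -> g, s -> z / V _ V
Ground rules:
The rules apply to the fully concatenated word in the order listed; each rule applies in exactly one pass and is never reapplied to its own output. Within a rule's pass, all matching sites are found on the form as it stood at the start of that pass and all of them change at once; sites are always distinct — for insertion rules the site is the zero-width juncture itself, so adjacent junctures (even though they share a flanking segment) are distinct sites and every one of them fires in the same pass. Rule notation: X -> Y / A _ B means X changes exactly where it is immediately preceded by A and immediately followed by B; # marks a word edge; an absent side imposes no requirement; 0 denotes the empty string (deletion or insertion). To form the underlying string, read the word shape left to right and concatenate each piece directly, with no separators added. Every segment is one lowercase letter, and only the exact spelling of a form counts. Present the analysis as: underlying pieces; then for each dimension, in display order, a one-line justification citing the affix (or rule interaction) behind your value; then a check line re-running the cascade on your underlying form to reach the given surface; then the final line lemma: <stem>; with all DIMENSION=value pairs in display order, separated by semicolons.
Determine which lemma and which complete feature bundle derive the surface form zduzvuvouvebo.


underlying: z-duzvu-fo-uv-ebo
TOR=em - signalled by the affix z-
VEL=ki - signalled by the affix -fo
CLASS=ak - signalled by the affix -ebo
ASPECT=gu - signalled by the affix -uv
check: zduzvufouvebo -> zduzvuvouvebo
lemma: duzvu; TOR=em; VEL=ki; CLASS=ak; ASPECT=gu


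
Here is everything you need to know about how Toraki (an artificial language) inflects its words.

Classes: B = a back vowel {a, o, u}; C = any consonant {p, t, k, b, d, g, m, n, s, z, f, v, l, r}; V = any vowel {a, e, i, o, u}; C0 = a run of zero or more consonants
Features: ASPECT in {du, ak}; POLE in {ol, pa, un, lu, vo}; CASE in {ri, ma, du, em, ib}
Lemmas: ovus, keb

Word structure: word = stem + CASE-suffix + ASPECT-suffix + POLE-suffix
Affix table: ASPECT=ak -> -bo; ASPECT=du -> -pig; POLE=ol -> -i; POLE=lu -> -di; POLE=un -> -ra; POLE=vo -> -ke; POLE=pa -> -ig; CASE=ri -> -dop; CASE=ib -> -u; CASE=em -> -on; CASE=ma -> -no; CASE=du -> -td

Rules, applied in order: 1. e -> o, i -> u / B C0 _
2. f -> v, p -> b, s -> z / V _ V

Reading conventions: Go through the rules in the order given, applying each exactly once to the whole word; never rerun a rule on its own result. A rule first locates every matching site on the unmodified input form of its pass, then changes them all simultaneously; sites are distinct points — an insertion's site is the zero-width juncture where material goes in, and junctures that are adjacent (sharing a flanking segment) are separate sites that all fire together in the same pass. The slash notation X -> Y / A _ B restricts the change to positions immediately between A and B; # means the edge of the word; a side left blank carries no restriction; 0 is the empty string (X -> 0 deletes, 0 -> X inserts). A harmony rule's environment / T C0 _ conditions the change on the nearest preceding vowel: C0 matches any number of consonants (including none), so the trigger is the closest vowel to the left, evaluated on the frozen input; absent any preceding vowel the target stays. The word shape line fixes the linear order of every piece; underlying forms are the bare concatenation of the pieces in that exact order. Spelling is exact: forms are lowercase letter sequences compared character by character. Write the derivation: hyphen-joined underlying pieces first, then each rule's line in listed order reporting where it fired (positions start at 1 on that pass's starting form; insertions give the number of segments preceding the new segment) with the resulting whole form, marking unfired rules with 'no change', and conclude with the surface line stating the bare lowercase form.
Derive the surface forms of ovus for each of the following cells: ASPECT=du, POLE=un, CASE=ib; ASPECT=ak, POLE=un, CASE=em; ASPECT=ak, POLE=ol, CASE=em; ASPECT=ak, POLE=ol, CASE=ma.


cell ASPECT=du, POLE=un, CASE=ib:
underlying: ovus-u-pig-ra
1. e -> o, i -> u / B C0 _: fires at position(s) 7: ovusupugra
2. f -> v, p -> b, s -> z / V _ V: fires at position(s) 4, 6: ovuzubugra
surface: ovuzubugra

cell ASPECT=ak, POLE=un, CASE=em:
underlying: ovus-on-bo-ra
1. e -> o, i -> u / B C0 _: no change
2. f -> v, p -> b, s -> z / V _ V: fires at position(s) 4: ovuzonbora
surface: ovuzonbora

cell ASPECT=ak, POLE=ol, CASE=em:
underlying: ovus-on-bo-i
1. e -> o, i -> u / B C0 _: fires at position(s) 9: ovusonbou
2. f -> v, p -> b, s -> z / V _ V: fires at position(s) 4: ovuzonbou
surface: ovuzonbou

cell ASPECT=ak, POLE=ol, CASE=ma:
underlying: ovus-no-bo-i
1. e -> o, i -> u / B C0 _: fires at position(s) 9: ovusnobou
2. f -> v, p -> b, s -> z / V _ V: no change
surface: ovusnobou


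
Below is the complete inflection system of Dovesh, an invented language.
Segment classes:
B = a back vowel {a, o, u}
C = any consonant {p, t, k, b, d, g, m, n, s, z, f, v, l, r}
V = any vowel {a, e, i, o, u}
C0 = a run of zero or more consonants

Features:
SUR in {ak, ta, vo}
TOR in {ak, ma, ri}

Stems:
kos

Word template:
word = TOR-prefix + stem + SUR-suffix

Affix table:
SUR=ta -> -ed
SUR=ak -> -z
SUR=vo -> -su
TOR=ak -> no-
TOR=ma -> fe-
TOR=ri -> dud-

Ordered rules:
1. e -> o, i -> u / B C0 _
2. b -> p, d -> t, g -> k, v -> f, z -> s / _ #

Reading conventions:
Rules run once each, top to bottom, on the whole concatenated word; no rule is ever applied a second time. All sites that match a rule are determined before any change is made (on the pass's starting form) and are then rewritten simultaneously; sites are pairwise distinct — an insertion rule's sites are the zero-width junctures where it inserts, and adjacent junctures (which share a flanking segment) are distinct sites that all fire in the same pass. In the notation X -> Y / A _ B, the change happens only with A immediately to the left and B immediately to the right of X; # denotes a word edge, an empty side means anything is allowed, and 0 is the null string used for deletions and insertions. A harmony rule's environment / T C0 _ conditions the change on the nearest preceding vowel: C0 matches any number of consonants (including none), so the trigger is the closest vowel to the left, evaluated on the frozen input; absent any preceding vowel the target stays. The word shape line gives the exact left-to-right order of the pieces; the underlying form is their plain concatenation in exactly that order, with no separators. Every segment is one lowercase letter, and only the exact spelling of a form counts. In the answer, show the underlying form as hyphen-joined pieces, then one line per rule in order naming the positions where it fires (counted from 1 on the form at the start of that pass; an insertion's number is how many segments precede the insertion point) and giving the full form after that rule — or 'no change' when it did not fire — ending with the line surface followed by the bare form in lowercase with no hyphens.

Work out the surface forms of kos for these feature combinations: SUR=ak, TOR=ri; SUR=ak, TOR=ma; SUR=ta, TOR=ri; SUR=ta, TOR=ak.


cell SUR=ak, TOR=ri:
underlying: dud-kos-z
1. e -> o, i -> u / B C0 _: no change
2. b -> p, d -> t, g -> k, v -> f, z -> s / _ #: fires at position(s) 7: dudkoss
surface: dudkoss

cell SUR=ak, TOR=ma:
underlying: fe-kos-z
1. e -> o, i -> u / B C0 _: no change
2. b -> p, d -> t, g -> k, v -> f, z -> s / _ #: fires at position(s) 6: fekoss
surface: fekoss

cell SUR=ta, TOR=ri:
underlying: dud-kos-ed
1. e -> o, i -> u / B C0 _: fires at position(s) 7: dudkosod
2. b -> p, d -> t, g -> k, v -> f, z -> s / _ #: fires at position(s) 8: dudkosot
surface: dudkosot

cell SUR=ta, TOR=ak:
underlying: no-kos-ed
1. e -> o, i -> u / B C0 _: fires at position(s) 6: nokosod
2. b -> p, d -> t, g -> k, v -> f, z -> s / _ #: fires at position(s) 7: nokosot
surface: nokosot


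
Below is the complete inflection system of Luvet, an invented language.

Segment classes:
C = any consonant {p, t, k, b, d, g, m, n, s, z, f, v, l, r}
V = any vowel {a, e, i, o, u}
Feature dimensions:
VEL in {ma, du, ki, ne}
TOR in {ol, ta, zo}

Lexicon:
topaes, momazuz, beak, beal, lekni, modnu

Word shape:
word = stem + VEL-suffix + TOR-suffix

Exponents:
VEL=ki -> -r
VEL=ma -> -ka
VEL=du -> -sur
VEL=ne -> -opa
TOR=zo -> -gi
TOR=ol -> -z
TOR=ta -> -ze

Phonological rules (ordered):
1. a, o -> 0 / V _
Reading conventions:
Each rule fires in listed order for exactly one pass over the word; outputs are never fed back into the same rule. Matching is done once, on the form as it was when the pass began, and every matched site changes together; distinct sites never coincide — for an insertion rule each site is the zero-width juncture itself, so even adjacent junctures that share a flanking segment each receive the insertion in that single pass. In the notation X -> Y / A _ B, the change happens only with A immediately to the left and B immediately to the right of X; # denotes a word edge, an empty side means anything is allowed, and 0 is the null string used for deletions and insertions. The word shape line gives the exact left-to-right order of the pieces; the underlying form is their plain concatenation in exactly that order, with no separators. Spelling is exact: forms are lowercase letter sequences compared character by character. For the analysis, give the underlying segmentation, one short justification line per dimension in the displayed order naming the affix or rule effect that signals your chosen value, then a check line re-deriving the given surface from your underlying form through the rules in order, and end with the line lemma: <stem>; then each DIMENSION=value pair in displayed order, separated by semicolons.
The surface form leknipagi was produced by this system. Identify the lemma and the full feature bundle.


underlying: lekni-opa-gi
VEL=ne - signalled by the affix -opa
TOR=zo - signalled by the affix -gi
check: lekniopagi -> leknipagi
lemma: lekni; VEL=ne; TOR=zo


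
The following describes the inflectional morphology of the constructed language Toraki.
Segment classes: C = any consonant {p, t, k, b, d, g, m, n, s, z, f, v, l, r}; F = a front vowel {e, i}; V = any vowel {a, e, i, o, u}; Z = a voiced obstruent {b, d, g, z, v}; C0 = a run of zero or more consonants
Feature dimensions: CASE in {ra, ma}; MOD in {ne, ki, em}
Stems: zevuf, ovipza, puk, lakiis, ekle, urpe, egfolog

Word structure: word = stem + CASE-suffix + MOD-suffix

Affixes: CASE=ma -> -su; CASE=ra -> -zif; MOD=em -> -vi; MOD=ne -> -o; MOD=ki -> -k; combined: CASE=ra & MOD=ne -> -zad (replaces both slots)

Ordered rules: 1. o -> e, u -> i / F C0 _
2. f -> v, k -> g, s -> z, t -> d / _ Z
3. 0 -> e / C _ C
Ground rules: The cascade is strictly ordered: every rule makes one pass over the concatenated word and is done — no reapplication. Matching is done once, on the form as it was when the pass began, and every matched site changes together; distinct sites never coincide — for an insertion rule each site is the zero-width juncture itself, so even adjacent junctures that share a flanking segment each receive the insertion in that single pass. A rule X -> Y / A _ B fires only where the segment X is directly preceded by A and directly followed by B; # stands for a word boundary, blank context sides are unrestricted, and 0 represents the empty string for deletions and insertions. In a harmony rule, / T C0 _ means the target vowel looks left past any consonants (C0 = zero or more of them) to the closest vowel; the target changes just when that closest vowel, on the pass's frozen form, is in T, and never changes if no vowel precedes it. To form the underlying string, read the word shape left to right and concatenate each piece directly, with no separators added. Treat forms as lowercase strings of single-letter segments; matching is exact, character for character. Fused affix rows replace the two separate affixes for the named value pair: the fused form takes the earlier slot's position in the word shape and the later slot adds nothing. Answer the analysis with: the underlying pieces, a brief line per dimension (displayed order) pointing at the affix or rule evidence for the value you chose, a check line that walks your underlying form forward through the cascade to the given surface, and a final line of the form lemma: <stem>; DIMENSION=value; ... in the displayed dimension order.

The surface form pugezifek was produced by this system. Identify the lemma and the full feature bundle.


underlying: puk-zif-k
CASE=ra - signalled by the affix -zif
MOD=ki - signalled by the affix -k
check: pukzifk -> pukzifk -> pugzifk -> pugezifek
lemma: puk; CASE=ra; MOD=ki


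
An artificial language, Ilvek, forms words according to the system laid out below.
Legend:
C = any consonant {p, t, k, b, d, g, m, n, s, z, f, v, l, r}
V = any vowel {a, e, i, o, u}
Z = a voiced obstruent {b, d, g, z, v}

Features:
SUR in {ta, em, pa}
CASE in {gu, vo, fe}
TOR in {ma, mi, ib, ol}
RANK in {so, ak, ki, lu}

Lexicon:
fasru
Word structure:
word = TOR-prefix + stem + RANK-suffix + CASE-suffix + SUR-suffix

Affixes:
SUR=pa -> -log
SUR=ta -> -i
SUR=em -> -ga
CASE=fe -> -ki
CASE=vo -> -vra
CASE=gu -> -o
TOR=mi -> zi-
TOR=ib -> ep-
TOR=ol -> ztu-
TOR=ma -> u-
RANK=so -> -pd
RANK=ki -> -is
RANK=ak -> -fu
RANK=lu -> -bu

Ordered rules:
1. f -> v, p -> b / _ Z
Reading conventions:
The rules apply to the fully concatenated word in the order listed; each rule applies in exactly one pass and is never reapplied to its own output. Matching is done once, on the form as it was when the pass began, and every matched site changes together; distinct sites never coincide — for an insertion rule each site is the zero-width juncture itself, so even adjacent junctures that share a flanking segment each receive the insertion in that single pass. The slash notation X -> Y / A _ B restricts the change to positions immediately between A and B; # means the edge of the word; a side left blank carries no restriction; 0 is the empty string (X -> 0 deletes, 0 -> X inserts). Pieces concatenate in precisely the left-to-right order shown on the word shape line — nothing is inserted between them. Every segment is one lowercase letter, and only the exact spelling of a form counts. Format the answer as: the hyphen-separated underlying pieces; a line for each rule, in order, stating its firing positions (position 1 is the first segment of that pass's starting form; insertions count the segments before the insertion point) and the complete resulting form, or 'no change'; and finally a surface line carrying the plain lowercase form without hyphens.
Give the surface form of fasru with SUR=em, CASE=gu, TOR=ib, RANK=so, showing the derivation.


underlying: ep-fasru-pd-o-ga
1. f -> v, p -> b / _ Z: fires at position(s) 8: epfasrubdoga
surface: epfasrubdoga


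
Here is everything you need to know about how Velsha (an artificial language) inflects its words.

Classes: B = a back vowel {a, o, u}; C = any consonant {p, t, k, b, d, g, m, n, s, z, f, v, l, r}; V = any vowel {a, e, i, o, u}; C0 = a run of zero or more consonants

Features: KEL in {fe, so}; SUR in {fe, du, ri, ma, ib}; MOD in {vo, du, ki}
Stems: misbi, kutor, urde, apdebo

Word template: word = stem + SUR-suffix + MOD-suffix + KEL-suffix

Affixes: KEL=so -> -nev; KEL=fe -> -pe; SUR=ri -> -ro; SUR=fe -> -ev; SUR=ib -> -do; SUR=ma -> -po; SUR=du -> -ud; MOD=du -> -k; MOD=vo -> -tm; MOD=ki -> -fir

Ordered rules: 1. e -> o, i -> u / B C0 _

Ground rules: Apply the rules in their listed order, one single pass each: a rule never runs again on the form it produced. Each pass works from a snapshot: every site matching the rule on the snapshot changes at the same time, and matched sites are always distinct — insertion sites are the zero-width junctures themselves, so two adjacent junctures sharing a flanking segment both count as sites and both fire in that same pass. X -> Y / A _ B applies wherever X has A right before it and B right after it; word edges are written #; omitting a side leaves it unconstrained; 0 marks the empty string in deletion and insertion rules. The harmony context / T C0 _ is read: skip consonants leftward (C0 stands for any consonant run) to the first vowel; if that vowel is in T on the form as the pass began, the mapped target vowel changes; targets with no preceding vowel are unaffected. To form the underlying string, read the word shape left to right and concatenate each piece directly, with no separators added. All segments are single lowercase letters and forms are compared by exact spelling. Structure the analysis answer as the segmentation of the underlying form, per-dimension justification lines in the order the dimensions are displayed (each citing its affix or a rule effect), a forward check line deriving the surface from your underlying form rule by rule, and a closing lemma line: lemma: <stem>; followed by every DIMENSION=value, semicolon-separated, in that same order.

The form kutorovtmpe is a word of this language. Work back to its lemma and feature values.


underlying: kutor-ev-tm-pe
KEL=fe - signalled by the affix -pe
SUR=fe - signalled by the affix -ev
MOD=vo - signalled by the affix -tm
check: kutorevtmpe -> kutorovtmpe
lemma: kutor; KEL=fe; SUR=fe; MOD=vo


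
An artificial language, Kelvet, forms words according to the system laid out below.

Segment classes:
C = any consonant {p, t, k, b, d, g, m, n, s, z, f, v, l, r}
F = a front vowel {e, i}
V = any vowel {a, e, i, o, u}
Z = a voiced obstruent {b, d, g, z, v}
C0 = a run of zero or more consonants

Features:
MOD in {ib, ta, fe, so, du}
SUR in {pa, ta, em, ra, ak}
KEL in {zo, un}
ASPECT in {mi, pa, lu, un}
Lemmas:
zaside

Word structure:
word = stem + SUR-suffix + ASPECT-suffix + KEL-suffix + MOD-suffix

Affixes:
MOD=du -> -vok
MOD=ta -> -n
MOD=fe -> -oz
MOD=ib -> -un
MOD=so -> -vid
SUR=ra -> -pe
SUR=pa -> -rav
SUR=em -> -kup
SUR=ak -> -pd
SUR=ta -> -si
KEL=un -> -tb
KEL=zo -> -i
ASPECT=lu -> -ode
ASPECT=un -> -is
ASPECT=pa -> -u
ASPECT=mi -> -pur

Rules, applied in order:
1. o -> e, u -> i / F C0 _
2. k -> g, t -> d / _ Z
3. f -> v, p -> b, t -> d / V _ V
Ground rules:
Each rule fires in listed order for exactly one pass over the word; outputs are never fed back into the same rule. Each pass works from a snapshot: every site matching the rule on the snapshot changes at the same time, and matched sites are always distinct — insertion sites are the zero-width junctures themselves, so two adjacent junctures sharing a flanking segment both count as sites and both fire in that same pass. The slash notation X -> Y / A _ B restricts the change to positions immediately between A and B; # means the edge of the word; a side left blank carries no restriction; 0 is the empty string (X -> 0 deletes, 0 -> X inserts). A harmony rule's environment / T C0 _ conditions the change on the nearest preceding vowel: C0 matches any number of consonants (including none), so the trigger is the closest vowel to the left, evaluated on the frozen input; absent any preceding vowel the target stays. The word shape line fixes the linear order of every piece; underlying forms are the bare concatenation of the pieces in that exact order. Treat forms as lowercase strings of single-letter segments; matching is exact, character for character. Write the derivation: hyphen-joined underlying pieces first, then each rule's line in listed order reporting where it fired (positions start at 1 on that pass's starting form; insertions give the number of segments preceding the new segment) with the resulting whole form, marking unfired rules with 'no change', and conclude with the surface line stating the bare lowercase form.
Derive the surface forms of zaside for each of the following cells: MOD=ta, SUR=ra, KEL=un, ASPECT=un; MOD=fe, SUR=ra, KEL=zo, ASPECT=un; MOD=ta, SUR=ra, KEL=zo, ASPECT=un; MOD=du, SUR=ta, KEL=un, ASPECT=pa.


cell MOD=ta, SUR=ra, KEL=un, ASPECT=un:
underlying: zaside-pe-is-tb-n
1. o -> e, u -> i / F C0 _: no change
2. k -> g, t -> d / _ Z: fires at position(s) 11: zasidepeisdbn
3. f -> v, p -> b, t -> d / V _ V: fires at position(s) 7: zasidebeisdbn
surface: zasidebeisdbn

cell MOD=fe, SUR=ra, KEL=zo, ASPECT=un:
underlying: zaside-pe-is-i-oz
1. o -> e, u -> i / F C0 _: fires at position(s) 12: zasidepeisiez
2. k -> g, t -> d / _ Z: no change
3. f -> v, p -> b, t -> d / V _ V: fires at position(s) 7: zasidebeisiez
surface: zasidebeisiez

cell MOD=ta, SUR=ra, KEL=zo, ASPECT=un:
underlying: zaside-pe-is-i-n
1. o -> e, u -> i / F C0 _: no change
2. k -> g, t -> d / _ Z: no change
3. f -> v, p -> b, t -> d / V _ V: fires at position(s) 7: zasidebeisin
surface: zasidebeisin

cell MOD=du, SUR=ta, KEL=un, ASPECT=pa:
underlying: zaside-si-u-tb-vok
1. o -> e, u -> i / F C0 _: fires at position(s) 9: zasidesiitbvok
2. k -> g, t -> d / _ Z: fires at position(s) 10: zasidesiidbvok
3. f -> v, p -> b, t -> d / V _ V: no change
surface: zasidesiidbvok
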